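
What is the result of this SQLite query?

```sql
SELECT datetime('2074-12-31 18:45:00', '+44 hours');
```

+44 hours from 2074-12-31 18:45:00 is 2075-01-02 14:45:00 (crosses midnight).

2075-01-02 14:45:00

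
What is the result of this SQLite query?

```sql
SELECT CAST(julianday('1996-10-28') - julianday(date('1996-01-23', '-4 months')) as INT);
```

Adding -4 months to 1996-01-23 gives 1995-09-23.
7 days remain in September 1995 after the 23rd (30 − 23).
Full months from October 1995 through September 1996 contribute their day counts.
Then 28 days into October 1996.
Total: 7 + 31 + 30 + 31 + 31 + 29 + 31 + 30 + 31 + 30 + 31 + 31 + 30 + 28 = 401.

401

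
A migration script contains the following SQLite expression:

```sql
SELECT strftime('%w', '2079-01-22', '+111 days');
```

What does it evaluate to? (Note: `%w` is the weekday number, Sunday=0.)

6

First apply '+111 days': 2079-01-22 → 2079-05-13.
2079-05-13 is a Saturday; with Sunday=0 that is 6.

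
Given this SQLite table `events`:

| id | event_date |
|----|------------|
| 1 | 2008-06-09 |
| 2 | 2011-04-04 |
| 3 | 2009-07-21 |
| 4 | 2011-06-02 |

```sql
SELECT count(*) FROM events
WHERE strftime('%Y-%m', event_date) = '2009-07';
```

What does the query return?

Rows with year-month 2009-07: 2009-07-21 → 1.

1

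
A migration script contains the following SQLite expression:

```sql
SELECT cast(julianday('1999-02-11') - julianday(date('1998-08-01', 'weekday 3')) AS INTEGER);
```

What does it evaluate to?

`weekday 3` advances to the next Wednesday; 1998-08-01 is a Saturday, so it moves forward to 1998-08-05.
26 days remain in August 1998 after the 5th (31 − 5).
September 1998: 30 days.
October 1998: 31 days.
November 1998: 30 days.
December 1998: 31 days.
January 1999: 31 days.
Then 11 days into February 1999.
Total: 26 + 30 + 31 + 30 + 31 + 31 + 11 = 190.

190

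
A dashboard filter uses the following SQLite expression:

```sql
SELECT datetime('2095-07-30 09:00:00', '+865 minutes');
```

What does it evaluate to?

865 minutes = 14h 25m; +865 minutes from 2095-07-30 09:00:00 is 2095-07-30 23:25:00.

2095-07-30 23:25:00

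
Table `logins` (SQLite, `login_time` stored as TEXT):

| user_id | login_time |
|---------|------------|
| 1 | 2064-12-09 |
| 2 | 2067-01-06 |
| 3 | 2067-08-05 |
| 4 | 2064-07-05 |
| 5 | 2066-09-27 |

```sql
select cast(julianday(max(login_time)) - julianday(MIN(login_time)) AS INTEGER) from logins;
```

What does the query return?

MIN = 2064-07-05, MAX = 2067-08-05.
26 days remain in July 2064 after the 5th (31 − 5).
Full months from August 2064 through July 2067 contribute their day counts.
Then 5 days into August 2067.
Total: 26 + 31 + 30 + 31 + 30 + 31 + 31 + 28 + 31 + 30 + 31 + 30 + 31 + 31 + 30 + 31 + 30 + 31 + 31 + 28 + 31 + 30 + 31 + 30 + 31 + 31 + 30 + 31 + 30 + 31 + 31 + 28 + 31 + 30 + 31 + 30 + 31 + 5 = 1126.

1126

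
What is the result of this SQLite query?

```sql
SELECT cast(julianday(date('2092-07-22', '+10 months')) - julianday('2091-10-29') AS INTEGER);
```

571

Adding +10 months to 2092-07-22 gives 2093-05-22.
2 days remain in October 2091 after the 29th (31 − 29).
Full months from November 2091 through April 2093 contribute their day counts.
Then 22 days into May 2093.
Total: 2 + 30 + 31 + 31 + 29 + 31 + 30 + 31 + 30 + 31 + 31 + 30 + 31 + 30 + 31 + 31 + 28 + 31 + 30 + 22 = 571.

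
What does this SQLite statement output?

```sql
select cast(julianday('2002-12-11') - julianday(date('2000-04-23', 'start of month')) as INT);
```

`start of month` rewinds 2000-04-23 to 2000-04-01.
29 days remain in April 2000 after the 1st (30 − 1).
Full months from May 2000 through November 2002 contribute their day counts.
Then 11 days into December 2002.
Total: 29 + 31 + 30 + 31 + 31 + 30 + 31 + 30 + 31 + 31 + 28 + 31 + 30 + 31 + 30 + 31 + 31 + 30 + 31 + 30 + 31 + 31 + 28 + 31 + 30 + 31 + 30 + 31 + 31 + 30 + 31 + 30 + 11 = 984.

984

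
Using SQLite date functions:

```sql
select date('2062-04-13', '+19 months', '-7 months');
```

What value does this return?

2063-04-13

Adding +19 months to 2062-04-13 gives 2063-11-13.
Adding -7 months to 2063-11-13 gives 2063-04-13.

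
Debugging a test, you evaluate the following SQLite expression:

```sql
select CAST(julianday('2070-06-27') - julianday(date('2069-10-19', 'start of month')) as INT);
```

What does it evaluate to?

269

`start of month` rewinds 2069-10-19 to 2069-10-01.
30 days remain in October 2069 after the 1st (31 − 1).
Full months from November 2069 through May 2070 contribute their day counts.
Then 27 days into June 2070.
Total: 30 + 30 + 31 + 31 + 28 + 31 + 30 + 31 + 27 = 269.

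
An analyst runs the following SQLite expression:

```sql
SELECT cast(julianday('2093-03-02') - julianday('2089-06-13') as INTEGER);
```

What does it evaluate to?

1358

17 days remain in June 2089 after the 13th (30 − 13).
Full months from July 2089 through February 2093 contribute their day counts.
Then 2 days into March 2093.
Total: 17 + 31 + 31 + 30 + 31 + 30 + 31 + 31 + 28 + 31 + 30 + 31 + 30 + 31 + 31 + 30 + 31 + 30 + 31 + 31 + 28 + 31 + 30 + 31 + 30 + 31 + 31 + 30 + 31 + 30 + 31 + 31 + 29 + 31 + 30 + 31 + 30 + 31 + 31 + 30 + 31 + 30 + 31 + 31 + 28 + 2 = 1358.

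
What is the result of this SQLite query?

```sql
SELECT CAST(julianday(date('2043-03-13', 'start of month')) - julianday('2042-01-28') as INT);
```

`start of month` rewinds 2043-03-13 to 2043-03-01.
3 days remain in January 2042 after the 28th (31 − 28).
Full months from February 2042 through February 2043 contribute their day counts.
Then 1 day into March 2043.
Total: 3 + 28 + 31 + 30 + 31 + 30 + 31 + 31 + 30 + 31 + 30 + 31 + 31 + 28 + 1 = 397.

397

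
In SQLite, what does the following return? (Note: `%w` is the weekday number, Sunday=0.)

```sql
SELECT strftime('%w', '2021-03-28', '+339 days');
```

First apply '+339 days': 2021-03-28 → 2022-03-02.
2022-03-02 is a Wednesday; with Sunday=0 that is 3.

3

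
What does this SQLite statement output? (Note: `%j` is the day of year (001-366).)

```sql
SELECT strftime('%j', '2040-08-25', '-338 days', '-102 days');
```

First apply '-338 days', '-102 days': 2040-08-25 → 2039-06-12.
Day-of-year for 2039-06-12: days since 2039-01-01 inclusive = 163, zero-padded to 163.

163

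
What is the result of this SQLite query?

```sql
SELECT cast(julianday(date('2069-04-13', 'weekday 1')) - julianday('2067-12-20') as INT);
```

`weekday 1` advances to the next Monday; 2069-04-13 is a Saturday, so it moves forward to 2069-04-15.
11 days remain in December 2067 after the 20th (31 − 20).
Full months from January 2068 through March 2069 contribute their day counts.
Then 15 days into April 2069.
Total: 11 + 31 + 29 + 31 + 30 + 31 + 30 + 31 + 31 + 30 + 31 + 30 + 31 + 31 + 28 + 31 + 15 = 482.

482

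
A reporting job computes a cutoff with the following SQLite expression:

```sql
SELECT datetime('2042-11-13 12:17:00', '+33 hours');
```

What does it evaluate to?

2042-11-14 21:17:00

+33 hours from 2042-11-13 12:17:00 is 2042-11-14 21:17:00 (crosses midnight).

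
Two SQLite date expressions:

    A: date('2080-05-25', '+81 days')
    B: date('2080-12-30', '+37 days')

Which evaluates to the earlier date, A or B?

A = 2080-08-14.
B = 2081-02-05.
A is earlier.

A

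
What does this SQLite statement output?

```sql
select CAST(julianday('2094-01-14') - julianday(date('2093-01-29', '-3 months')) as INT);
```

Adding -3 months to 2093-01-29 gives 2092-10-29.
2 days remain in October 2092 after the 29th (31 − 29).
Full months from November 2092 through December 2093 contribute their day counts.
Then 14 days into January 2094.
Total: 2 + 30 + 31 + 31 + 28 + 31 + 30 + 31 + 30 + 31 + 31 + 30 + 31 + 30 + 31 + 14 = 442.

442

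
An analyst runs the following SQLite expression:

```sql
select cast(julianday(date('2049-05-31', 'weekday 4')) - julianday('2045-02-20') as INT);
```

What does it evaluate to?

1564

`weekday 4` advances to the next Thursday; 2049-05-31 is a Monday, so it moves forward to 2049-06-03.
8 days remain in February 2045 after the 20th (28 − 20).
Full months from March 2045 through May 2049 contribute their day counts.
Then 3 days into June 2049.
Total: 8 + 31 + 30 + 31 + 30 + 31 + 31 + 30 + 31 + 30 + 31 + 31 + 28 + 31 + 30 + 31 + 30 + 31 + 31 + 30 + 31 + 30 + 31 + 31 + 28 + 31 + 30 + 31 + 30 + 31 + 31 + 30 + 31 + 30 + 31 + 31 + 29 + 31 + 30 + 31 + 30 + 31 + 31 + 30 + 31 + 30 + 31 + 31 + 28 + 31 + 30 + 31 + 3 = 1564.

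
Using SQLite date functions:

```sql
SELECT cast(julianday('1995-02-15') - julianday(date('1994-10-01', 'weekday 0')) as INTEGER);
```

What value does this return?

`weekday 0` advances to the next Sunday; 1994-10-01 is a Saturday, so it moves forward to 1994-10-02.
29 days remain in October 1994 after the 2nd (31 − 2).
November 1994: 30 days.
December 1994: 31 days.
January 1995: 31 days.
Then 15 days into February 1995.
Total: 29 + 30 + 31 + 31 + 15 = 136.

136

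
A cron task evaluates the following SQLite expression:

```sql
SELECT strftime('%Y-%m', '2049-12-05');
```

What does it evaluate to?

`%Y-%m` extracts the year-month: 2049-12.

2049-12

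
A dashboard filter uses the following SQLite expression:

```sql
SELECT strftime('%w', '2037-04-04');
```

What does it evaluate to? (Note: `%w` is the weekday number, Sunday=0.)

2037-04-04 is a Saturday; with Sunday=0 that is 6.

6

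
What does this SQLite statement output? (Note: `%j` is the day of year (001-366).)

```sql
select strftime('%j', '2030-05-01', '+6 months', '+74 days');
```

First apply '+6 months', '+74 days': 2030-05-01 → 2031-01-14.
Day-of-year for 2031-01-14: days since 2031-01-01 inclusive = 14, zero-padded to 014.

014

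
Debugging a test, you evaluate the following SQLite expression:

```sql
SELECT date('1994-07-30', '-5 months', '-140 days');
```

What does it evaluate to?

Adding -5 months to 1994-07-30 targets 1994-02-30. February 1994 has only 28 days, so SQLite normalizes the 2-day overflow forward to 1994-03-02.
Applying '-140 days' to 1994-03-02: counting 140 days back gives 1993-10-13.

1993-10-13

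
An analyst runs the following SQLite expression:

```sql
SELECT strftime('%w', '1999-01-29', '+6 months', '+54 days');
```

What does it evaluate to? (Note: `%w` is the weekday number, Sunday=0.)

First apply '+6 months', '+54 days': 1999-01-29 → 1999-09-21.
1999-09-21 is a Tuesday; with Sunday=0 that is 2.

2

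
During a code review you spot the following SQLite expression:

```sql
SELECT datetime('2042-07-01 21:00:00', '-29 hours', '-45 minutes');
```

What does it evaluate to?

2042-06-30 15:15:00

-29 hours from 2042-07-01 21:00:00 is 2042-06-30 16:00:00 (crosses midnight).
-45 minutes from 2042-06-30 16:00:00 is 2042-06-30 15:15:00.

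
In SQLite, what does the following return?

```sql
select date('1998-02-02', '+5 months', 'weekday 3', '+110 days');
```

Adding +5 months to 1998-02-02 gives 1998-07-02.
`weekday 3` advances to the next Wednesday; 1998-07-02 is a Thursday, so it moves forward to 1998-07-08.
Applying '+110 days' to 1998-07-08: counting 110 days forward gives 1998-10-26.

1998-10-26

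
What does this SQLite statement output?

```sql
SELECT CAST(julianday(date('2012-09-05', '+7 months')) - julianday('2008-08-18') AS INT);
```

Adding +7 months to 2012-09-05 gives 2013-04-05.
13 days remain in August 2008 after the 18th (31 − 18).
Full months from September 2008 through March 2013 contribute their day counts.
Then 5 days into April 2013.
Total: 13 + 30 + 31 + 30 + 31 + 31 + 28 + 31 + 30 + 31 + 30 + 31 + 31 + 30 + 31 + 30 + 31 + 31 + 28 + 31 + 30 + 31 + 30 + 31 + 31 + 30 + 31 + 30 + 31 + 31 + 28 + 31 + 30 + 31 + 30 + 31 + 31 + 30 + 31 + 30 + 31 + 31 + 29 + 31 + 30 + 31 + 30 + 31 + 31 + 30 + 31 + 30 + 31 + 31 + 28 + 31 + 5 = 1691.

1691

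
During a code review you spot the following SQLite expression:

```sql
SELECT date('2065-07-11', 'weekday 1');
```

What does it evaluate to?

`weekday 1` advances to the next Monday; 2065-07-11 is a Saturday, so it moves forward to 2065-07-13.

2065-07-13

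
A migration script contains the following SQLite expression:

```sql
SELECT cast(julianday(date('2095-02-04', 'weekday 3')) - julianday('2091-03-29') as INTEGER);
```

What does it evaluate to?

`weekday 3` advances to the next Wednesday; 2095-02-04 is a Friday, so it moves forward to 2095-02-09.
2 days remain in March 2091 after the 29th (31 − 29).
Full months from April 2091 through January 2095 contribute their day counts.
Then 9 days into February 2095.
Total: 2 + 30 + 31 + 30 + 31 + 31 + 30 + 31 + 30 + 31 + 31 + 29 + 31 + 30 + 31 + 30 + 31 + 31 + 30 + 31 + 30 + 31 + 31 + 28 + 31 + 30 + 31 + 30 + 31 + 31 + 30 + 31 + 30 + 31 + 31 + 28 + 31 + 30 + 31 + 30 + 31 + 31 + 30 + 31 + 30 + 31 + 31 + 9 = 1413.

1413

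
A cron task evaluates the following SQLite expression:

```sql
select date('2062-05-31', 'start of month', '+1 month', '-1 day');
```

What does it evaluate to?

`start of month` rewinds 2062-05-31 to 2062-05-01.
Adding +1 month to 2062-05-01 gives 2062-06-01.
Going back 1 day from 2062-06-01 reaches 2062-05-31 (last day of May, 31 days).

2062-05-31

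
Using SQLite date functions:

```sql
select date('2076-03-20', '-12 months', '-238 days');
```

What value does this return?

Adding -12 months to 2076-03-20 gives 2075-03-20.
Applying '-238 days' to 2075-03-20: counting 238 days back gives 2074-07-25.

2074-07-25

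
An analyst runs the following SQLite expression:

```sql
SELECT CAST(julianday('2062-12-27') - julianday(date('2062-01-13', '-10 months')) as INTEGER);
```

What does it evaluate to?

654

Adding -10 months to 2062-01-13 gives 2061-03-13.
18 days remain in March 2061 after the 13th (31 − 13).
Full months from April 2061 through November 2062 contribute their day counts.
Then 27 days into December 2062.
Total: 18 + 30 + 31 + 30 + 31 + 31 + 30 + 31 + 30 + 31 + 31 + 28 + 31 + 30 + 31 + 30 + 31 + 31 + 30 + 31 + 30 + 27 = 654.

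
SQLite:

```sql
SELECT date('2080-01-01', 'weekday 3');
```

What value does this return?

`weekday 3` advances to the next Wednesday; 2080-01-01 is a Monday, so it moves forward to 2080-01-03.

2080-01-03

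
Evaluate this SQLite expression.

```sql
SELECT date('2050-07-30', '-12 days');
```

2050-07-18

Going back 12 days within July lands on 2050-07-18.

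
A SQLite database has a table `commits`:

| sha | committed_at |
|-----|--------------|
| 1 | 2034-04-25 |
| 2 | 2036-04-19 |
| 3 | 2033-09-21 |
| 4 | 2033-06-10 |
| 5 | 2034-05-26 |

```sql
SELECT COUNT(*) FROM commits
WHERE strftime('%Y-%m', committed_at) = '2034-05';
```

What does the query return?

Rows with year-month 2034-05: 2034-05-26 → 1.

1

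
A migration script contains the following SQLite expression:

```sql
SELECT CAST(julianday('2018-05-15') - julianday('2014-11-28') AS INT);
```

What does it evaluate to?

2 days remain in November 2014 after the 28th (30 − 28).
Full months from December 2014 through April 2018 contribute their day counts.
Then 15 days into May 2018.
Total: 2 + 31 + 31 + 28 + 31 + 30 + 31 + 30 + 31 + 31 + 30 + 31 + 30 + 31 + 31 + 29 + 31 + 30 + 31 + 30 + 31 + 31 + 30 + 31 + 30 + 31 + 31 + 28 + 31 + 30 + 31 + 30 + 31 + 31 + 30 + 31 + 30 + 31 + 31 + 28 + 31 + 30 + 15 = 1264.

1264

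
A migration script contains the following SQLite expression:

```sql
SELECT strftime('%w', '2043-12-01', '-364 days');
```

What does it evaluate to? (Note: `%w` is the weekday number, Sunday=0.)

2

First apply '-364 days': 2043-12-01 → 2042-12-02.
2042-12-02 is a Tuesday; with Sunday=0 that is 2.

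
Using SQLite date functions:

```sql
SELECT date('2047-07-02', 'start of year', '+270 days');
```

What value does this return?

`start of year` rewinds 2047-07-02 to 2047-01-01.
Applying '+270 days' to 2047-01-01: counting 270 days forward gives 2047-09-28.

2047-09-28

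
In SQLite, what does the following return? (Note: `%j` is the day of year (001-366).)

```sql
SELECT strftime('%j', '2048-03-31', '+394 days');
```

First apply '+394 days': 2048-03-31 → 2049-04-29.
Day-of-year for 2049-04-29: days since 2049-01-01 inclusive = 119, zero-padded to 119.

119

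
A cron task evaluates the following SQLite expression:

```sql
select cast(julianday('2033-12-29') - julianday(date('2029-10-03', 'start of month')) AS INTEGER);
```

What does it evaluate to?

1550

`start of month` rewinds 2029-10-03 to 2029-10-01.
30 days remain in October 2029 after the 1st (31 − 1).
Full months from November 2029 through November 2033 contribute their day counts.
Then 29 days into December 2033.
Total: 30 + 30 + 31 + 31 + 28 + 31 + 30 + 31 + 30 + 31 + 31 + 30 + 31 + 30 + 31 + 31 + 28 + 31 + 30 + 31 + 30 + 31 + 31 + 30 + 31 + 30 + 31 + 31 + 29 + 31 + 30 + 31 + 30 + 31 + 31 + 30 + 31 + 30 + 31 + 31 + 28 + 31 + 30 + 31 + 30 + 31 + 31 + 30 + 31 + 30 + 29 = 1550.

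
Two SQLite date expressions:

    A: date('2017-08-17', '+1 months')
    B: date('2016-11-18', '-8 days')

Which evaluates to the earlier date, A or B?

B

A = 2017-09-17.
B = 2016-11-10.
B is earlier.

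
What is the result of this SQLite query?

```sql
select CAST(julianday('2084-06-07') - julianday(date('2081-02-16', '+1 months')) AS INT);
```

Adding +1 month to 2081-02-16 gives 2081-03-16.
15 days remain in March 2081 after the 16th (31 − 16).
Full months from April 2081 through May 2084 contribute their day counts.
Then 7 days into June 2084.
Total: 15 + 30 + 31 + 30 + 31 + 31 + 30 + 31 + 30 + 31 + 31 + 28 + 31 + 30 + 31 + 30 + 31 + 31 + 30 + 31 + 30 + 31 + 31 + 28 + 31 + 30 + 31 + 30 + 31 + 31 + 30 + 31 + 30 + 31 + 31 + 29 + 31 + 30 + 31 + 7 = 1179.

1179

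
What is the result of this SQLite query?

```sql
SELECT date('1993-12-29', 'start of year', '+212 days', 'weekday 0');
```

`start of year` rewinds 1993-12-29 to 1993-01-01.
Applying '+212 days' to 1993-01-01: counting 212 days forward gives 1993-08-01.
`weekday 0` advances to the next Sunday; 1993-08-01 is already a Sunday, so it stays at 1993-08-01.

1993-08-01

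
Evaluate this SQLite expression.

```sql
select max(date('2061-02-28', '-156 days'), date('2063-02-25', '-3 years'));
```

date('2061-02-28', '-156 days') → 2060-09-25.
date('2063-02-25', '-3 years') → 2060-02-25.
Later of the two is 2060-09-25.

2060-09-25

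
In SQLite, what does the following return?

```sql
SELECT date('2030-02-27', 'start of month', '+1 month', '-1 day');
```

`start of month` rewinds 2030-02-27 to 2030-02-01.
Adding +1 month to 2030-02-01 gives 2030-03-01.
Going back 1 day from 2030-03-01 reaches 2030-02-28 (last day of February, 28 days).

2030-02-28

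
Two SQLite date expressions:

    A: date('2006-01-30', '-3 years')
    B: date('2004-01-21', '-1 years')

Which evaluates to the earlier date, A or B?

A = 2003-01-30.
B = 2003-01-21.
B is earlier.

B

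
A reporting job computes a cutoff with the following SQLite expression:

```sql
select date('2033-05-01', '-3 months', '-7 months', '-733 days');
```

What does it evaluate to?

Adding -3 months to 2033-05-01 gives 2033-02-01.
Adding -7 months to 2033-02-01 gives 2032-07-01.
Applying '-733 days' to 2032-07-01: counting 733 days back gives 2030-06-29.

2030-06-29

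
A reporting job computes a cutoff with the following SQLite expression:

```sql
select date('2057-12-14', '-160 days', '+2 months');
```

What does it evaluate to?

2057-09-07

Applying '-160 days' to 2057-12-14: counting 160 days back gives 2057-07-07.
Adding +2 months to 2057-07-07 gives 2057-09-07.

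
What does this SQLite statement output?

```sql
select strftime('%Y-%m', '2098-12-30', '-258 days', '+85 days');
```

2098-07

First apply '-258 days', '+85 days': 2098-12-30 → 2098-07-10.
`%Y-%m` extracts the year-month: 2098-07.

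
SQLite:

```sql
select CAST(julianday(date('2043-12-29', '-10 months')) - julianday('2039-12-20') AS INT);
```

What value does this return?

1167

Adding -10 months to 2043-12-29 targets 2043-02-29. February 2043 has only 28 days, so SQLite normalizes the 1-day overflow forward to 2043-03-01.
11 days remain in December 2039 after the 20th (31 − 20).
Full months from January 2040 through February 2043 contribute their day counts.
Then 1 day into March 2043.
Total: 11 + 31 + 29 + 31 + 30 + 31 + 30 + 31 + 31 + 30 + 31 + 30 + 31 + 31 + 28 + 31 + 30 + 31 + 30 + 31 + 31 + 30 + 31 + 30 + 31 + 31 + 28 + 31 + 30 + 31 + 30 + 31 + 31 + 30 + 31 + 30 + 31 + 31 + 28 + 1 = 1167.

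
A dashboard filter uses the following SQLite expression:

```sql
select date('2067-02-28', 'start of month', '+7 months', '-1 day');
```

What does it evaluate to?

2067-08-31

`start of month` rewinds 2067-02-28 to 2067-02-01.
Adding +7 months to 2067-02-01 gives 2067-09-01.
Going back 1 day from 2067-09-01 reaches 2067-08-31 (last day of August, 31 days).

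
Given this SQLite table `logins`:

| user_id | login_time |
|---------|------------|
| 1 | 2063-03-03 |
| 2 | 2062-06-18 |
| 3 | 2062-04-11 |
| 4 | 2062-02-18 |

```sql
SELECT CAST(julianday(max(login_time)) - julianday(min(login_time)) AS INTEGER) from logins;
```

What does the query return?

378

MIN = 2062-02-18, MAX = 2063-03-03.
10 days remain in February 2062 after the 18th (28 − 18).
Full months from March 2062 through February 2063 contribute their day counts.
Then 3 days into March 2063.
Total: 10 + 31 + 30 + 31 + 30 + 31 + 31 + 30 + 31 + 30 + 31 + 31 + 28 + 3 = 378.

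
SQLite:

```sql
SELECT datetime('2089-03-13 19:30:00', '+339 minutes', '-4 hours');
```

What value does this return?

339 minutes = 5h 39m; +339 minutes from 2089-03-13 19:30:00 is 2089-03-14 01:09:00 (crosses midnight).
-4 hours from 2089-03-14 01:09:00 is 2089-03-13 21:09:00 (crosses midnight).

2089-03-13 21:09:00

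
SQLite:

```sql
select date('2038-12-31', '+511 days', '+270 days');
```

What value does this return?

2041-02-19

Applying '+511 days' to 2038-12-31: counting 511 days forward gives 2040-05-25.
Applying '+270 days' to 2040-05-25: counting 270 days forward gives 2041-02-19.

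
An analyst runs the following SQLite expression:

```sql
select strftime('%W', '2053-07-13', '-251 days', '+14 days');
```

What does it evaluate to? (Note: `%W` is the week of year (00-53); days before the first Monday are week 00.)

First apply '-251 days', '+14 days': 2053-07-13 → 2052-11-18.
2052-11-18 is a Monday. SQLite's %W counts Mondays since the year started; the result is 47.

47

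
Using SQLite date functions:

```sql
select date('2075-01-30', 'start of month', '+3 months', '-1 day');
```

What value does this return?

`start of month` rewinds 2075-01-30 to 2075-01-01.
Adding +3 months to 2075-01-01 gives 2075-04-01.
Going back 1 day from 2075-04-01 reaches 2075-03-31 (last day of March, 31 days).

2075-03-31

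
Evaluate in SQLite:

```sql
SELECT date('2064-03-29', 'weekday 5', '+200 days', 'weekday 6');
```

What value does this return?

`weekday 5` advances to the next Friday; 2064-03-29 is a Saturday, so it moves forward to 2064-04-04.
Applying '+200 days' to 2064-04-04: counting 200 days forward gives 2064-10-21.
`weekday 6` advances to the next Saturday; 2064-10-21 is a Tuesday, so it moves forward to 2064-10-25.

2064-10-25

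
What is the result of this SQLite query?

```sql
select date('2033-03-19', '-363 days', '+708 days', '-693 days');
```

2032-04-05

Applying '-363 days' to 2033-03-19: counting 363 days back gives 2032-03-21.
Applying '+708 days' to 2032-03-21: counting 708 days forward gives 2034-02-27.
Applying '-693 days' to 2034-02-27: counting 693 days back gives 2032-04-05.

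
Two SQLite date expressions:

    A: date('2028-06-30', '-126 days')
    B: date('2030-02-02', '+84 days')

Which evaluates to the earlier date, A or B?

A = 2028-02-25.
B = 2030-04-27.
A is earlier.

A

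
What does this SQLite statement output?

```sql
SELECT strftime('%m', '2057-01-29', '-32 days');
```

12

First apply '-32 days': 2057-01-29 → 2056-12-28.
`%m` extracts the 2-digit month (01-12): 12.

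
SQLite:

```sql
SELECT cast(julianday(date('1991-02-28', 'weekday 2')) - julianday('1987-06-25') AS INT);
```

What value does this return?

`weekday 2` advances to the next Tuesday; 1991-02-28 is a Thursday, so it moves forward to 1991-03-05.
5 days remain in June 1987 after the 25th (30 − 25).
Full months from July 1987 through February 1991 contribute their day counts.
Then 5 days into March 1991.
Total: 5 + 31 + 31 + 30 + 31 + 30 + 31 + 31 + 29 + 31 + 30 + 31 + 30 + 31 + 31 + 30 + 31 + 30 + 31 + 31 + 28 + 31 + 30 + 31 + 30 + 31 + 31 + 30 + 31 + 30 + 31 + 31 + 28 + 31 + 30 + 31 + 30 + 31 + 31 + 30 + 31 + 30 + 31 + 31 + 28 + 5 = 1349.

1349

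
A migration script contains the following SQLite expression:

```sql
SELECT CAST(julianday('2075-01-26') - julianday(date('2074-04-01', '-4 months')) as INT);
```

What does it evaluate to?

Adding -4 months to 2074-04-01 gives 2073-12-01.
30 days remain in December 2073 after the 1st (31 − 1).
Full months from January 2074 through December 2074 contribute their day counts.
Then 26 days into January 2075.
Total: 30 + 31 + 28 + 31 + 30 + 31 + 30 + 31 + 31 + 30 + 31 + 30 + 31 + 26 = 421.

421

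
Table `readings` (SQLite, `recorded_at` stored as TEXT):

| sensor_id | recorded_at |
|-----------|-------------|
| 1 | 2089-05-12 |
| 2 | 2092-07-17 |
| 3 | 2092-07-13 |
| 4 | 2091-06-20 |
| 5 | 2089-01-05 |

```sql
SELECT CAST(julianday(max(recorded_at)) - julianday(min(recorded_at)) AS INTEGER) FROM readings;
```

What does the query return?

MIN = 2089-01-05, MAX = 2092-07-17.
26 days remain in January 2089 after the 5th (31 − 5).
Full months from February 2089 through June 2092 contribute their day counts.
Then 17 days into July 2092.
Total: 26 + 28 + 31 + 30 + 31 + 30 + 31 + 31 + 30 + 31 + 30 + 31 + 31 + 28 + 31 + 30 + 31 + 30 + 31 + 31 + 30 + 31 + 30 + 31 + 31 + 28 + 31 + 30 + 31 + 30 + 31 + 31 + 30 + 31 + 30 + 31 + 31 + 29 + 31 + 30 + 31 + 30 + 17 = 1289.

1289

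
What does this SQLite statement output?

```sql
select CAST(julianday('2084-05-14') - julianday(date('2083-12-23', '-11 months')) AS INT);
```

Adding -11 months to 2083-12-23 gives 2083-01-23.
8 days remain in January 2083 after the 23rd (31 − 23).
Full months from February 2083 through April 2084 contribute their day counts.
Then 14 days into May 2084.
Total: 8 + 28 + 31 + 30 + 31 + 30 + 31 + 31 + 30 + 31 + 30 + 31 + 31 + 29 + 31 + 30 + 14 = 477.

477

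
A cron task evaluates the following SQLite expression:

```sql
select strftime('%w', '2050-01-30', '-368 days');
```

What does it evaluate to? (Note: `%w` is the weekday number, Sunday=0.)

First apply '-368 days': 2050-01-30 → 2049-01-27.
2049-01-27 is a Wednesday; with Sunday=0 that is 3.

3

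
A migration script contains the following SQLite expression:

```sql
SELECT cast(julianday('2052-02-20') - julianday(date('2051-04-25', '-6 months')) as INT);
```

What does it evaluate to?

483

Adding -6 months to 2051-04-25 gives 2050-10-25.
6 days remain in October 2050 after the 25th (31 − 25).
Full months from November 2050 through January 2052 contribute their day counts.
Then 20 days into February 2052.
Total: 6 + 30 + 31 + 31 + 28 + 31 + 30 + 31 + 30 + 31 + 31 + 30 + 31 + 30 + 31 + 31 + 20 = 483.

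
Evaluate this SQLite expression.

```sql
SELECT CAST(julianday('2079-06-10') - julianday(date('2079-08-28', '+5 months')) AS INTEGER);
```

Adding +5 months to 2079-08-28 gives 2080-01-28.
20 days remain in June 2079 after the 10th (30 − 10).
Full months from July 2079 through December 2079 contribute their day counts.
Then 28 days into January 2080.
Total: 20 + 31 + 31 + 30 + 31 + 30 + 31 + 28 = 232.
The subtraction is earlier − later, so the result is −232 → -232.

-232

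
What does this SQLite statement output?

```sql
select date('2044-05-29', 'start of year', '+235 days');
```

`start of year` rewinds 2044-05-29 to 2044-01-01.
Applying '+235 days' to 2044-01-01: counting 235 days forward gives 2044-08-23.

2044-08-23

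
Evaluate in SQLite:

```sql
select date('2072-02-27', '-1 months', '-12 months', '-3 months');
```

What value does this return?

2070-10-27

Adding -1 month to 2072-02-27 gives 2072-01-27.
Adding -12 months to 2072-01-27 gives 2071-01-27.
Adding -3 months to 2071-01-27 gives 2070-10-27.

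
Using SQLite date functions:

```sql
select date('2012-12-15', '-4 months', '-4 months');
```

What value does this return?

Adding -4 months to 2012-12-15 gives 2012-08-15.
Adding -4 months to 2012-08-15 gives 2012-04-15.

2012-04-15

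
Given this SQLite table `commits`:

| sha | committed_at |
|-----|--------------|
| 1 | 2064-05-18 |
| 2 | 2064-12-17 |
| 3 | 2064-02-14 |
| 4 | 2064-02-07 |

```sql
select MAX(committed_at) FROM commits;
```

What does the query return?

2064-12-17

MAX over {2064-02-07, 2064-02-14, 2064-05-18, 2064-12-17}.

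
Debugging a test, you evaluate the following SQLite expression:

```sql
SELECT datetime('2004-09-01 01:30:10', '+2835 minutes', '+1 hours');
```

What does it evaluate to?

2004-09-03 01:45:10

2835 minutes = 47h 15m; +2835 minutes from 2004-09-01 01:30:10 is 2004-09-03 00:45:10 (crosses midnight).
+1 hours from 2004-09-03 00:45:10 is 2004-09-03 01:45:10.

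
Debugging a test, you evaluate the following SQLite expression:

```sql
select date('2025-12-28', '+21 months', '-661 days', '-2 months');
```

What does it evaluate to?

Adding +21 months to 2025-12-28 gives 2027-09-28.
Applying '-661 days' to 2027-09-28: counting 661 days back gives 2025-12-06.
Adding -2 months to 2025-12-06 gives 2025-10-06.

2025-10-06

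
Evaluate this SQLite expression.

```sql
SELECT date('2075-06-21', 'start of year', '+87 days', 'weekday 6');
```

2075-03-30

`start of year` rewinds 2075-06-21 to 2075-01-01.
Applying '+87 days' to 2075-01-01: counting 87 days forward gives 2075-03-29.
`weekday 6` advances to the next Saturday; 2075-03-29 is a Friday, so it moves forward to 2075-03-30.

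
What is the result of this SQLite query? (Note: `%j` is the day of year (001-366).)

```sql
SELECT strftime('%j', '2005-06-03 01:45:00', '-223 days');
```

First apply '-223 days': 2005-06-03 01:45:00 → 2004-10-23 01:45:00.
Day-of-year for 2004-10-23: days since 2004-01-01 inclusive = 297, zero-padded to 297.

297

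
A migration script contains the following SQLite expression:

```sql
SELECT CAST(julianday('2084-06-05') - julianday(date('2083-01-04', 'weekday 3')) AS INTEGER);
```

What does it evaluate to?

`weekday 3` advances to the next Wednesday; 2083-01-04 is a Monday, so it moves forward to 2083-01-06.
25 days remain in January 2083 after the 6th (31 − 6).
Full months from February 2083 through May 2084 contribute their day counts.
Then 5 days into June 2084.
Total: 25 + 28 + 31 + 30 + 31 + 30 + 31 + 31 + 30 + 31 + 30 + 31 + 31 + 29 + 31 + 30 + 31 + 5 = 516.

516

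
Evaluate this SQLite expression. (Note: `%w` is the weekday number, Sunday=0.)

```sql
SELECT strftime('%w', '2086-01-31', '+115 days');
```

0

First apply '+115 days': 2086-01-31 → 2086-05-26.
2086-05-26 is a Sunday; with Sunday=0 that is 0.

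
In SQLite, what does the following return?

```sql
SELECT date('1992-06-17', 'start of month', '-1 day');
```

`start of month` rewinds 1992-06-17 to 1992-06-01.
Going back 1 day from 1992-06-01 reaches 1992-05-31 (last day of May, 31 days).

1992-05-31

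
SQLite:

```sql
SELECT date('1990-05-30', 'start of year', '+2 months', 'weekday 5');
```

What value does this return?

1990-03-02

`start of year` rewinds 1990-05-30 to 1990-01-01.
Adding +2 months to 1990-01-01 gives 1990-03-01.
`weekday 5` advances to the next Friday; 1990-03-01 is a Thursday, so it moves forward to 1990-03-02.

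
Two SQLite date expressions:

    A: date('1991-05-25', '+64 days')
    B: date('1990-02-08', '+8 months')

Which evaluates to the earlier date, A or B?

B

A = 1991-07-28.
B = 1990-10-08.
B is earlier.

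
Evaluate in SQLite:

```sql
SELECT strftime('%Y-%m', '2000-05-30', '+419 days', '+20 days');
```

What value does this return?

2001-08

First apply '+419 days', '+20 days': 2000-05-30 → 2001-08-12.
`%Y-%m` extracts the year-month: 2001-08.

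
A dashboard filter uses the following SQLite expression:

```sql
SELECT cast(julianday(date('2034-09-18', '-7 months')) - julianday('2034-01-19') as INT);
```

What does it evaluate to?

30

Adding -7 months to 2034-09-18 gives 2034-02-18.
12 days remain in January 2034 after the 19th (31 − 19).
Then 18 days into February 2034.
Total: 12 + 18 = 30.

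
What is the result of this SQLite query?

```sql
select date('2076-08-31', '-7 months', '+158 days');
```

2076-07-07

Adding -7 months to 2076-08-31 gives 2076-01-31.
Applying '+158 days' to 2076-01-31: counting 158 days forward gives 2076-07-07.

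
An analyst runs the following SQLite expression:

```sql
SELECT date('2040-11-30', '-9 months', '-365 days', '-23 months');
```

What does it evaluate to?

2037-04-02

Adding -9 months to 2040-11-30 targets 2040-02-30. February 2040 has only 29 days, so SQLite normalizes the 1-day overflow forward to 2040-03-01.
Applying '-365 days' to 2040-03-01: counting 365 days back gives 2039-03-02.
Adding -23 months to 2039-03-02 gives 2037-04-02.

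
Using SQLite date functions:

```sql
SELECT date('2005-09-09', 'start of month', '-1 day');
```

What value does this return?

2005-08-31

`start of month` rewinds 2005-09-09 to 2005-09-01.
Going back 1 day from 2005-09-01 reaches 2005-08-31 (last day of August, 31 days).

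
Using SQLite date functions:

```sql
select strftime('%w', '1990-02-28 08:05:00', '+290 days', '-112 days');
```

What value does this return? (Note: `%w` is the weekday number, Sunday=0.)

First apply '+290 days', '-112 days': 1990-02-28 08:05:00 → 1990-08-25 08:05:00.
1990-08-25 is a Saturday; with Sunday=0 that is 6.

6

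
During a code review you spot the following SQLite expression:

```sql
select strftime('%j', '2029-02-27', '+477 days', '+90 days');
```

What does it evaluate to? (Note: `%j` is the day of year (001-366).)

First apply '+477 days', '+90 days': 2029-02-27 → 2030-09-17.
Day-of-year for 2030-09-17: days since 2030-01-01 inclusive = 260, zero-padded to 260.

260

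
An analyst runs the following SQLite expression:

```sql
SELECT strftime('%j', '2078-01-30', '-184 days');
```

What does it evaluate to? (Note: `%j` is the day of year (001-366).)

First apply '-184 days': 2078-01-30 → 2077-07-30.
Day-of-year for 2077-07-30: days since 2077-01-01 inclusive = 211, zero-padded to 211.

211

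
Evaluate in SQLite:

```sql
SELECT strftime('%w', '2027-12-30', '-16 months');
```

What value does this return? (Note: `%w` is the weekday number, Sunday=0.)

0

First apply '-16 months': 2027-12-30 → 2026-08-30.
2026-08-30 is a Sunday; with Sunday=0 that is 0.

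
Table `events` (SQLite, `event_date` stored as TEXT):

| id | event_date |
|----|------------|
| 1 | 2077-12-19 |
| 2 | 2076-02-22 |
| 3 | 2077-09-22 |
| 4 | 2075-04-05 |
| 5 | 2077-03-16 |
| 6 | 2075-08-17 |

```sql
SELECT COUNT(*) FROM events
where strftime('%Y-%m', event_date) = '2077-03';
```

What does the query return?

1

Rows with year-month 2077-03: 2077-03-16 → 1.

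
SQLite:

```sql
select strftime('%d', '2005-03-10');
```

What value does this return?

`%d` extracts the 2-digit day of month: 10.

10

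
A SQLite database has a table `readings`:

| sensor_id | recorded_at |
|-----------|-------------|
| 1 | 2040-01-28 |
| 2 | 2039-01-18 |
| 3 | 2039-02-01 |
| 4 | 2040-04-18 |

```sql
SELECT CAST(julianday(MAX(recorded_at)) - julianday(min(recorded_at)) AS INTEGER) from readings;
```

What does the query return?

456

MIN = 2039-01-18, MAX = 2040-04-18.
13 days remain in January 2039 after the 18th (31 − 18).
Full months from February 2039 through March 2040 contribute their day counts.
Then 18 days into April 2040.
Total: 13 + 28 + 31 + 30 + 31 + 30 + 31 + 31 + 30 + 31 + 30 + 31 + 31 + 29 + 31 + 18 = 456.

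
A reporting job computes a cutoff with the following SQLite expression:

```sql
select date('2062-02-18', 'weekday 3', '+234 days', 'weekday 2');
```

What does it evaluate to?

2062-10-17

`weekday 3` advances to the next Wednesday; 2062-02-18 is a Saturday, so it moves forward to 2062-02-22.
Applying '+234 days' to 2062-02-22: counting 234 days forward gives 2062-10-14.
`weekday 2` advances to the next Tuesday; 2062-10-14 is a Saturday, so it moves forward to 2062-10-17.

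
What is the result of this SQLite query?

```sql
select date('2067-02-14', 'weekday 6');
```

`weekday 6` advances to the next Saturday; 2067-02-14 is a Monday, so it moves forward to 2067-02-19.

2067-02-19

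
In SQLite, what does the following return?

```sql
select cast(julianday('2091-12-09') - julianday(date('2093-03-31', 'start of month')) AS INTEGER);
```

-448

`start of month` rewinds 2093-03-31 to 2093-03-01.
22 days remain in December 2091 after the 9th (31 − 9).
Full months from January 2092 through February 2093 contribute their day counts.
Then 1 day into March 2093.
Total: 22 + 31 + 29 + 31 + 30 + 31 + 30 + 31 + 31 + 30 + 31 + 30 + 31 + 31 + 28 + 1 = 448.
The subtraction is earlier − later, so the result is −448 → -448.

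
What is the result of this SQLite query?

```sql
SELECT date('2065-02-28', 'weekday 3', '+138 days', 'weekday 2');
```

`weekday 3` advances to the next Wednesday; 2065-02-28 is a Saturday, so it moves forward to 2065-03-04.
Applying '+138 days' to 2065-03-04: counting 138 days forward gives 2065-07-20.
`weekday 2` advances to the next Tuesday; 2065-07-20 is a Monday, so it moves forward to 2065-07-21.

2065-07-21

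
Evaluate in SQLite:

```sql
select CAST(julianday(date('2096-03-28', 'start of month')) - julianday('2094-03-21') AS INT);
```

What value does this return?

711

`start of month` rewinds 2096-03-28 to 2096-03-01.
10 days remain in March 2094 after the 21st (31 − 21).
Full months from April 2094 through February 2096 contribute their day counts.
Then 1 day into March 2096.
Total: 10 + 30 + 31 + 30 + 31 + 31 + 30 + 31 + 30 + 31 + 31 + 28 + 31 + 30 + 31 + 30 + 31 + 31 + 30 + 31 + 30 + 31 + 31 + 29 + 1 = 711.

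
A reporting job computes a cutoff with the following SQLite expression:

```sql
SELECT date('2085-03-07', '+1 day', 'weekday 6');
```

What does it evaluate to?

Advancing 1 more day within March lands on 2085-03-08.
`weekday 6` advances to the next Saturday; 2085-03-08 is a Thursday, so it moves forward to 2085-03-10.

2085-03-10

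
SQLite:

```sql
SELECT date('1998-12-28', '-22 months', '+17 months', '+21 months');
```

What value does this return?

Adding -22 months to 1998-12-28 gives 1997-02-28.
Adding +17 months to 1997-02-28 gives 1998-07-28.
Adding +21 months to 1998-07-28 gives 2000-04-28.

2000-04-28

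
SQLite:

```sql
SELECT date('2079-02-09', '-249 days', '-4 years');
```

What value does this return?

2074-06-05

Applying '-249 days' to 2079-02-09: counting 249 days back gives 2078-06-05.
Adding -4 years to 2078-06-05 gives 2074-06-05.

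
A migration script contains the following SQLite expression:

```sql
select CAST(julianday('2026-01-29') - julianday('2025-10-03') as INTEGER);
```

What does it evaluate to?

118

28 days remain in October 2025 after the 3rd (31 − 3).
November 2025: 30 days.
December 2025: 31 days.
Then 29 days into January 2026.
Total: 28 + 30 + 31 + 29 = 118.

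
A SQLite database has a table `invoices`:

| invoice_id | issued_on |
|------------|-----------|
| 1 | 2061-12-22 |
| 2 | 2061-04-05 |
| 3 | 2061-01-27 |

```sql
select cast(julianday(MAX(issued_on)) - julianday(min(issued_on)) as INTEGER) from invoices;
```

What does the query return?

329

MIN = 2061-01-27, MAX = 2061-12-22.
4 days remain in January 2061 after the 27th (31 − 27).
Full months from February 2061 through November 2061 contribute their day counts.
Then 22 days into December 2061.
Total: 4 + 28 + 31 + 30 + 31 + 30 + 31 + 31 + 30 + 31 + 30 + 22 = 329.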